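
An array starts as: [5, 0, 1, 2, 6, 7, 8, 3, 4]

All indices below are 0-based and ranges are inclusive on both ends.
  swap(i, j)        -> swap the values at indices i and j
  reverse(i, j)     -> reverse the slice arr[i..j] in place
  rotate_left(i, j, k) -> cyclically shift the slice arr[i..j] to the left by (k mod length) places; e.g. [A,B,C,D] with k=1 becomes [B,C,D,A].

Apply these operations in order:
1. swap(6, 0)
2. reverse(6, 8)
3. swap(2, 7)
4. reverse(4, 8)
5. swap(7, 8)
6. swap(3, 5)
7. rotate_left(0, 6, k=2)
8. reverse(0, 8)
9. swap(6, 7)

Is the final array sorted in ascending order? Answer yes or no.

Answer: no

Derivation:
After 1 (swap(6, 0)): [8, 0, 1, 2, 6, 7, 5, 3, 4]
After 2 (reverse(6, 8)): [8, 0, 1, 2, 6, 7, 4, 3, 5]
After 3 (swap(2, 7)): [8, 0, 3, 2, 6, 7, 4, 1, 5]
After 4 (reverse(4, 8)): [8, 0, 3, 2, 5, 1, 4, 7, 6]
After 5 (swap(7, 8)): [8, 0, 3, 2, 5, 1, 4, 6, 7]
After 6 (swap(3, 5)): [8, 0, 3, 1, 5, 2, 4, 6, 7]
After 7 (rotate_left(0, 6, k=2)): [3, 1, 5, 2, 4, 8, 0, 6, 7]
After 8 (reverse(0, 8)): [7, 6, 0, 8, 4, 2, 5, 1, 3]
After 9 (swap(6, 7)): [7, 6, 0, 8, 4, 2, 1, 5, 3]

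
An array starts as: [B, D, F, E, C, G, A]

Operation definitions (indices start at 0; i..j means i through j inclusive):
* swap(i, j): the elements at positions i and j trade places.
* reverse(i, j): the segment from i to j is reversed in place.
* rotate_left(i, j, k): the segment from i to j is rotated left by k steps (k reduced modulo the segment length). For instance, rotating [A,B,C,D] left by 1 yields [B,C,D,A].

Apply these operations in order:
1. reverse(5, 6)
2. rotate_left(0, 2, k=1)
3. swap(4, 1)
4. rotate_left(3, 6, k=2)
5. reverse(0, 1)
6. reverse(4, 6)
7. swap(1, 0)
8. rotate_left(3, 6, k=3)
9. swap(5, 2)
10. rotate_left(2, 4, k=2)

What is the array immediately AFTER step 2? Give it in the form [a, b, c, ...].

Answer: [D, F, B, E, C, A, G]

Derivation:
After 1 (reverse(5, 6)): [B, D, F, E, C, A, G]
After 2 (rotate_left(0, 2, k=1)): [D, F, B, E, C, A, G]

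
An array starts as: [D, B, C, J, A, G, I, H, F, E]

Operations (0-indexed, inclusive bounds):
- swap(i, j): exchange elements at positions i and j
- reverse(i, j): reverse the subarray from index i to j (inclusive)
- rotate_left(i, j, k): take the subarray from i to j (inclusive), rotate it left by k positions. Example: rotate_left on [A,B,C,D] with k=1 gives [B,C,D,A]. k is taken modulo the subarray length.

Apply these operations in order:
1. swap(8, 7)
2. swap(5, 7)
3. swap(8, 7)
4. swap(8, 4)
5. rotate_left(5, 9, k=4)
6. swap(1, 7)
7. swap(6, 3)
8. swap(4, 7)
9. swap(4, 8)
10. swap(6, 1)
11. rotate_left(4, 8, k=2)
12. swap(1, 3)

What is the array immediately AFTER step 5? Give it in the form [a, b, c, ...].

Answer: [D, B, C, J, G, E, F, I, H, A]

Derivation:
After 1 (swap(8, 7)): [D, B, C, J, A, G, I, F, H, E]
After 2 (swap(5, 7)): [D, B, C, J, A, F, I, G, H, E]
After 3 (swap(8, 7)): [D, B, C, J, A, F, I, H, G, E]
After 4 (swap(8, 4)): [D, B, C, J, G, F, I, H, A, E]
After 5 (rotate_left(5, 9, k=4)): [D, B, C, J, G, E, F, I, H, A]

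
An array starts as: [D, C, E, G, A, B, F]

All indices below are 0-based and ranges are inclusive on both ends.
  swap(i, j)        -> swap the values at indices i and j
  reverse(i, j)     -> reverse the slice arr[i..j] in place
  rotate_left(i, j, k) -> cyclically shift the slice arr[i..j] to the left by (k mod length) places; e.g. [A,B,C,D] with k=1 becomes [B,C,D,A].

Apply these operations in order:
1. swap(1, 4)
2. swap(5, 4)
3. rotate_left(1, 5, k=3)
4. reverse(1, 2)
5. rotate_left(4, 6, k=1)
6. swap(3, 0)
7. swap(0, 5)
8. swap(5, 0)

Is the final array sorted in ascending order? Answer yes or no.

Answer: no

Derivation:
After 1 (swap(1, 4)): [D, A, E, G, C, B, F]
After 2 (swap(5, 4)): [D, A, E, G, B, C, F]
After 3 (rotate_left(1, 5, k=3)): [D, B, C, A, E, G, F]
After 4 (reverse(1, 2)): [D, C, B, A, E, G, F]
After 5 (rotate_left(4, 6, k=1)): [D, C, B, A, G, F, E]
After 6 (swap(3, 0)): [A, C, B, D, G, F, E]
After 7 (swap(0, 5)): [F, C, B, D, G, A, E]
After 8 (swap(5, 0)): [A, C, B, D, G, F, E]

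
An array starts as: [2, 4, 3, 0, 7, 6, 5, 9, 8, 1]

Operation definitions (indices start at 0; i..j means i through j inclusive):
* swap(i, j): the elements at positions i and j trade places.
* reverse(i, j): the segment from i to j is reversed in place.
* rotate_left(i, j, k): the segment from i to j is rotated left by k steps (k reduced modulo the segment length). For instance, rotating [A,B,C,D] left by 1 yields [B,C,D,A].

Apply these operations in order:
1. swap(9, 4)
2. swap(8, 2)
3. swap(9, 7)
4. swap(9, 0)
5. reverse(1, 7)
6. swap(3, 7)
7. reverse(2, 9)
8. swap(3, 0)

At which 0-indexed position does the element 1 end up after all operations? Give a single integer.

Answer: 7

Derivation:
After 1 (swap(9, 4)): [2, 4, 3, 0, 1, 6, 5, 9, 8, 7]
After 2 (swap(8, 2)): [2, 4, 8, 0, 1, 6, 5, 9, 3, 7]
After 3 (swap(9, 7)): [2, 4, 8, 0, 1, 6, 5, 7, 3, 9]
After 4 (swap(9, 0)): [9, 4, 8, 0, 1, 6, 5, 7, 3, 2]
After 5 (reverse(1, 7)): [9, 7, 5, 6, 1, 0, 8, 4, 3, 2]
After 6 (swap(3, 7)): [9, 7, 5, 4, 1, 0, 8, 6, 3, 2]
After 7 (reverse(2, 9)): [9, 7, 2, 3, 6, 8, 0, 1, 4, 5]
After 8 (swap(3, 0)): [3, 7, 2, 9, 6, 8, 0, 1, 4, 5]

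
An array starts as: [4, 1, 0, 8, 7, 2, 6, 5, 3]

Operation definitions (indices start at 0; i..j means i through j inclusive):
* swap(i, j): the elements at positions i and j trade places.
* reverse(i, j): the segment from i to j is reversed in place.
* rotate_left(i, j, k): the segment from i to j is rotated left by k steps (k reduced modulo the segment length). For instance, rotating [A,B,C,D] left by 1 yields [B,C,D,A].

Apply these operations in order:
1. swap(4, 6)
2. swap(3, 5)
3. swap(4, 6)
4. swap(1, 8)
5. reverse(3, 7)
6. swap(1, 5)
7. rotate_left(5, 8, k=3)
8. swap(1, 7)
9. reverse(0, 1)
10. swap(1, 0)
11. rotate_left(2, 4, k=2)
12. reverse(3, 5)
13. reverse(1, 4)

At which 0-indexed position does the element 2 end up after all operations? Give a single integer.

Answer: 8

Derivation:
After 1 (swap(4, 6)): [4, 1, 0, 8, 6, 2, 7, 5, 3]
After 2 (swap(3, 5)): [4, 1, 0, 2, 6, 8, 7, 5, 3]
After 3 (swap(4, 6)): [4, 1, 0, 2, 7, 8, 6, 5, 3]
After 4 (swap(1, 8)): [4, 3, 0, 2, 7, 8, 6, 5, 1]
After 5 (reverse(3, 7)): [4, 3, 0, 5, 6, 8, 7, 2, 1]
After 6 (swap(1, 5)): [4, 8, 0, 5, 6, 3, 7, 2, 1]
After 7 (rotate_left(5, 8, k=3)): [4, 8, 0, 5, 6, 1, 3, 7, 2]
After 8 (swap(1, 7)): [4, 7, 0, 5, 6, 1, 3, 8, 2]
After 9 (reverse(0, 1)): [7, 4, 0, 5, 6, 1, 3, 8, 2]
After 10 (swap(1, 0)): [4, 7, 0, 5, 6, 1, 3, 8, 2]
After 11 (rotate_left(2, 4, k=2)): [4, 7, 6, 0, 5, 1, 3, 8, 2]
After 12 (reverse(3, 5)): [4, 7, 6, 1, 5, 0, 3, 8, 2]
After 13 (reverse(1, 4)): [4, 5, 1, 6, 7, 0, 3, 8, 2]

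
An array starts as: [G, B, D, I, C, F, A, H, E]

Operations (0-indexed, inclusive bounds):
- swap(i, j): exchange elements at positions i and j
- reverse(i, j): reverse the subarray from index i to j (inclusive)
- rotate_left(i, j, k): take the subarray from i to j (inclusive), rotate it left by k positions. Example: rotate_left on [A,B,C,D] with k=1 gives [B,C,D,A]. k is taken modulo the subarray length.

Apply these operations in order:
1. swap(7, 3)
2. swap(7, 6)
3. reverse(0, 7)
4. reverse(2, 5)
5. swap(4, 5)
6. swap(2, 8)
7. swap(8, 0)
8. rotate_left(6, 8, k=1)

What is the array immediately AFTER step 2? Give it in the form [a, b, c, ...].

Answer: [G, B, D, H, C, F, I, A, E]

Derivation:
After 1 (swap(7, 3)): [G, B, D, H, C, F, A, I, E]
After 2 (swap(7, 6)): [G, B, D, H, C, F, I, A, E]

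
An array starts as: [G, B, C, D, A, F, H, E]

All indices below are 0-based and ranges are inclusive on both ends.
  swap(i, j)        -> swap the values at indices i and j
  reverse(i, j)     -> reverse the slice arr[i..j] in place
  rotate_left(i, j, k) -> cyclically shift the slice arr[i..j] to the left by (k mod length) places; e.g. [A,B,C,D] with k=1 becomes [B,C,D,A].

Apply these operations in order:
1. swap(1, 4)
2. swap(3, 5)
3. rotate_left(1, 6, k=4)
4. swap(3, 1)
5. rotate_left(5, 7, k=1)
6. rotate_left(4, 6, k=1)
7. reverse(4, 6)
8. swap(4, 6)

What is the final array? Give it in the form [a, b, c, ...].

Answer: [G, A, H, D, B, E, C, F]

Derivation:
After 1 (swap(1, 4)): [G, A, C, D, B, F, H, E]
After 2 (swap(3, 5)): [G, A, C, F, B, D, H, E]
After 3 (rotate_left(1, 6, k=4)): [G, D, H, A, C, F, B, E]
After 4 (swap(3, 1)): [G, A, H, D, C, F, B, E]
After 5 (rotate_left(5, 7, k=1)): [G, A, H, D, C, B, E, F]
After 6 (rotate_left(4, 6, k=1)): [G, A, H, D, B, E, C, F]
After 7 (reverse(4, 6)): [G, A, H, D, C, E, B, F]
After 8 (swap(4, 6)): [G, A, H, D, B, E, C, F]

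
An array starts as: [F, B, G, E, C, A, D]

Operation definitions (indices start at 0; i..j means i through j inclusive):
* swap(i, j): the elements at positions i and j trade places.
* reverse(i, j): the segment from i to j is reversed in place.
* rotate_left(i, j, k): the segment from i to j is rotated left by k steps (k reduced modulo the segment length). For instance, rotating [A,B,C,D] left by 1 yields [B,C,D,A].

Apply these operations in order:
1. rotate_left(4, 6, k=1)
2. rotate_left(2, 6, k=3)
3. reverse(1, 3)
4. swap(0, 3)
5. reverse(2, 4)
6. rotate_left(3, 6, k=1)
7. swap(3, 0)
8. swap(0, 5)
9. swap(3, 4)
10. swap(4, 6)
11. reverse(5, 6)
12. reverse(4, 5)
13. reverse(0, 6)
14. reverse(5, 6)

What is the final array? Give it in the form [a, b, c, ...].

After 1 (rotate_left(4, 6, k=1)): [F, B, G, E, A, D, C]
After 2 (rotate_left(2, 6, k=3)): [F, B, D, C, G, E, A]
After 3 (reverse(1, 3)): [F, C, D, B, G, E, A]
After 4 (swap(0, 3)): [B, C, D, F, G, E, A]
After 5 (reverse(2, 4)): [B, C, G, F, D, E, A]
After 6 (rotate_left(3, 6, k=1)): [B, C, G, D, E, A, F]
After 7 (swap(3, 0)): [D, C, G, B, E, A, F]
After 8 (swap(0, 5)): [A, C, G, B, E, D, F]
After 9 (swap(3, 4)): [A, C, G, E, B, D, F]
After 10 (swap(4, 6)): [A, C, G, E, F, D, B]
After 11 (reverse(5, 6)): [A, C, G, E, F, B, D]
After 12 (reverse(4, 5)): [A, C, G, E, B, F, D]
After 13 (reverse(0, 6)): [D, F, B, E, G, C, A]
After 14 (reverse(5, 6)): [D, F, B, E, G, A, C]

Answer: [D, F, B, E, G, A, C]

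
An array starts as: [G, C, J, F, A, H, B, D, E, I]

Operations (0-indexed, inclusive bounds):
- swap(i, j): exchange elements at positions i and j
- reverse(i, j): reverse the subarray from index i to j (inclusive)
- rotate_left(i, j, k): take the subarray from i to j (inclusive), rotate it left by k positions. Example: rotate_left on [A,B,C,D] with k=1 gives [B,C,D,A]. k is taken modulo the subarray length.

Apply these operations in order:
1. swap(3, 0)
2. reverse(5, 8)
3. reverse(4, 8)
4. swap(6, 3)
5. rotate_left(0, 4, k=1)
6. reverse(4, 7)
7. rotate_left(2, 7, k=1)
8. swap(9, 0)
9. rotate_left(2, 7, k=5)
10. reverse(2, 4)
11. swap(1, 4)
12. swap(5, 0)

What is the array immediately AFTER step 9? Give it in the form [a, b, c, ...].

Answer: [I, J, D, H, E, G, B, F, A, C]

Derivation:
After 1 (swap(3, 0)): [F, C, J, G, A, H, B, D, E, I]
After 2 (reverse(5, 8)): [F, C, J, G, A, E, D, B, H, I]
After 3 (reverse(4, 8)): [F, C, J, G, H, B, D, E, A, I]
After 4 (swap(6, 3)): [F, C, J, D, H, B, G, E, A, I]
After 5 (rotate_left(0, 4, k=1)): [C, J, D, H, F, B, G, E, A, I]
After 6 (reverse(4, 7)): [C, J, D, H, E, G, B, F, A, I]
After 7 (rotate_left(2, 7, k=1)): [C, J, H, E, G, B, F, D, A, I]
After 8 (swap(9, 0)): [I, J, H, E, G, B, F, D, A, C]
After 9 (rotate_left(2, 7, k=5)): [I, J, D, H, E, G, B, F, A, C]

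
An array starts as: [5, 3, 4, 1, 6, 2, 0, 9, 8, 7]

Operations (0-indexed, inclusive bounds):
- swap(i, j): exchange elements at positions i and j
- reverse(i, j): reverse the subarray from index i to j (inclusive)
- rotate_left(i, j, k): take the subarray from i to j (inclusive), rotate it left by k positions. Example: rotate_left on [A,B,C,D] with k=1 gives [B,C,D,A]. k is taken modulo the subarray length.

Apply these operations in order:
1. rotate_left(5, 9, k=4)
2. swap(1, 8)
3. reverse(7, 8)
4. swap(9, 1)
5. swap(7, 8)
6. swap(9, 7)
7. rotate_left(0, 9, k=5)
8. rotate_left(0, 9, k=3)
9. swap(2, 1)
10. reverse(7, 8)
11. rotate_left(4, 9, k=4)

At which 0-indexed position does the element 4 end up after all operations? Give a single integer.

Answer: 6

Derivation:
After 1 (rotate_left(5, 9, k=4)): [5, 3, 4, 1, 6, 7, 2, 0, 9, 8]
After 2 (swap(1, 8)): [5, 9, 4, 1, 6, 7, 2, 0, 3, 8]
After 3 (reverse(7, 8)): [5, 9, 4, 1, 6, 7, 2, 3, 0, 8]
After 4 (swap(9, 1)): [5, 8, 4, 1, 6, 7, 2, 3, 0, 9]
After 5 (swap(7, 8)): [5, 8, 4, 1, 6, 7, 2, 0, 3, 9]
After 6 (swap(9, 7)): [5, 8, 4, 1, 6, 7, 2, 9, 3, 0]
After 7 (rotate_left(0, 9, k=5)): [7, 2, 9, 3, 0, 5, 8, 4, 1, 6]
After 8 (rotate_left(0, 9, k=3)): [3, 0, 5, 8, 4, 1, 6, 7, 2, 9]
After 9 (swap(2, 1)): [3, 5, 0, 8, 4, 1, 6, 7, 2, 9]
After 10 (reverse(7, 8)): [3, 5, 0, 8, 4, 1, 6, 2, 7, 9]
After 11 (rotate_left(4, 9, k=4)): [3, 5, 0, 8, 7, 9, 4, 1, 6, 2]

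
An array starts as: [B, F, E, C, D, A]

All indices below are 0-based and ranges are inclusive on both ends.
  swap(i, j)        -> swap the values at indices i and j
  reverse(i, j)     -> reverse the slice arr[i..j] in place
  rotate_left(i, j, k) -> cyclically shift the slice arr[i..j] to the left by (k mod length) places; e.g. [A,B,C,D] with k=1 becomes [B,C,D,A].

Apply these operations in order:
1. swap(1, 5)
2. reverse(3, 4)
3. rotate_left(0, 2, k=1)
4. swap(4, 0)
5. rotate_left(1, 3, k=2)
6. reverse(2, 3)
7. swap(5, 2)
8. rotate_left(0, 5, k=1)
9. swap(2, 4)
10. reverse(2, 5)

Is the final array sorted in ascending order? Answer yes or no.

After 1 (swap(1, 5)): [B, A, E, C, D, F]
After 2 (reverse(3, 4)): [B, A, E, D, C, F]
After 3 (rotate_left(0, 2, k=1)): [A, E, B, D, C, F]
After 4 (swap(4, 0)): [C, E, B, D, A, F]
After 5 (rotate_left(1, 3, k=2)): [C, D, E, B, A, F]
After 6 (reverse(2, 3)): [C, D, B, E, A, F]
After 7 (swap(5, 2)): [C, D, F, E, A, B]
After 8 (rotate_left(0, 5, k=1)): [D, F, E, A, B, C]
After 9 (swap(2, 4)): [D, F, B, A, E, C]
After 10 (reverse(2, 5)): [D, F, C, E, A, B]

Answer: no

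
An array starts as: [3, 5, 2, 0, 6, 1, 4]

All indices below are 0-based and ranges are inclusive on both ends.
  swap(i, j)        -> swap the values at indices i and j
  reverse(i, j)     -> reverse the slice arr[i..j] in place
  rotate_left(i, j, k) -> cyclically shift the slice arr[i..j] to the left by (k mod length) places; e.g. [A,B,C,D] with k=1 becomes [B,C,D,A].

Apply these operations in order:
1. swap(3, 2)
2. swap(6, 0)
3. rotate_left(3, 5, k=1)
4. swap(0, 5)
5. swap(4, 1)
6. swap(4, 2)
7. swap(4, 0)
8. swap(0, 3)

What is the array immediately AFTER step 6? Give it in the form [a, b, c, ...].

Answer: [2, 1, 5, 6, 0, 4, 3]

Derivation:
After 1 (swap(3, 2)): [3, 5, 0, 2, 6, 1, 4]
After 2 (swap(6, 0)): [4, 5, 0, 2, 6, 1, 3]
After 3 (rotate_left(3, 5, k=1)): [4, 5, 0, 6, 1, 2, 3]
After 4 (swap(0, 5)): [2, 5, 0, 6, 1, 4, 3]
After 5 (swap(4, 1)): [2, 1, 0, 6, 5, 4, 3]
After 6 (swap(4, 2)): [2, 1, 5, 6, 0, 4, 3]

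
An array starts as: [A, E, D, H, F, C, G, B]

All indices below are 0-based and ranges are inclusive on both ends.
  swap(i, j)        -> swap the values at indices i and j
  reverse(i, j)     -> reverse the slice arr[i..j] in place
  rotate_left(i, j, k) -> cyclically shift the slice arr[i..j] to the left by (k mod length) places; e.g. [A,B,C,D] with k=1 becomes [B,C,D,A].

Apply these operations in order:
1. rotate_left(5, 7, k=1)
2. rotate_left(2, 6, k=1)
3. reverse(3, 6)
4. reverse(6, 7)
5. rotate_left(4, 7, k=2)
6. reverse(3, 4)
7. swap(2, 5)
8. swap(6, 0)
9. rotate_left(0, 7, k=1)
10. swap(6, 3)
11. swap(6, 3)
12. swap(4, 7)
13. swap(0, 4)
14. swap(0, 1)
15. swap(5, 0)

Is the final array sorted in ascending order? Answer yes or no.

After 1 (rotate_left(5, 7, k=1)): [A, E, D, H, F, G, B, C]
After 2 (rotate_left(2, 6, k=1)): [A, E, H, F, G, B, D, C]
After 3 (reverse(3, 6)): [A, E, H, D, B, G, F, C]
After 4 (reverse(6, 7)): [A, E, H, D, B, G, C, F]
After 5 (rotate_left(4, 7, k=2)): [A, E, H, D, C, F, B, G]
After 6 (reverse(3, 4)): [A, E, H, C, D, F, B, G]
After 7 (swap(2, 5)): [A, E, F, C, D, H, B, G]
After 8 (swap(6, 0)): [B, E, F, C, D, H, A, G]
After 9 (rotate_left(0, 7, k=1)): [E, F, C, D, H, A, G, B]
After 10 (swap(6, 3)): [E, F, C, G, H, A, D, B]
After 11 (swap(6, 3)): [E, F, C, D, H, A, G, B]
After 12 (swap(4, 7)): [E, F, C, D, B, A, G, H]
After 13 (swap(0, 4)): [B, F, C, D, E, A, G, H]
After 14 (swap(0, 1)): [F, B, C, D, E, A, G, H]
After 15 (swap(5, 0)): [A, B, C, D, E, F, G, H]

Answer: yes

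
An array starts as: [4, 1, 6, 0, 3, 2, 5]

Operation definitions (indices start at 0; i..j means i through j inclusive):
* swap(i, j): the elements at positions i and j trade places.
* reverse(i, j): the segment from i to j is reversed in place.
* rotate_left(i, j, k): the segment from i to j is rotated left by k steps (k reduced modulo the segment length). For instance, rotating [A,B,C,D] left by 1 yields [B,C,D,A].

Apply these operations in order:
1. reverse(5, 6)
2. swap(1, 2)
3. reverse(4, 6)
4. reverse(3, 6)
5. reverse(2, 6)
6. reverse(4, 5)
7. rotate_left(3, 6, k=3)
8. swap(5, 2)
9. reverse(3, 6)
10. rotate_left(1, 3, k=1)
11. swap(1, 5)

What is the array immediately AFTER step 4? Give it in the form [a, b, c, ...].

Answer: [4, 6, 1, 3, 5, 2, 0]

Derivation:
After 1 (reverse(5, 6)): [4, 1, 6, 0, 3, 5, 2]
After 2 (swap(1, 2)): [4, 6, 1, 0, 3, 5, 2]
After 3 (reverse(4, 6)): [4, 6, 1, 0, 2, 5, 3]
After 4 (reverse(3, 6)): [4, 6, 1, 3, 5, 2, 0]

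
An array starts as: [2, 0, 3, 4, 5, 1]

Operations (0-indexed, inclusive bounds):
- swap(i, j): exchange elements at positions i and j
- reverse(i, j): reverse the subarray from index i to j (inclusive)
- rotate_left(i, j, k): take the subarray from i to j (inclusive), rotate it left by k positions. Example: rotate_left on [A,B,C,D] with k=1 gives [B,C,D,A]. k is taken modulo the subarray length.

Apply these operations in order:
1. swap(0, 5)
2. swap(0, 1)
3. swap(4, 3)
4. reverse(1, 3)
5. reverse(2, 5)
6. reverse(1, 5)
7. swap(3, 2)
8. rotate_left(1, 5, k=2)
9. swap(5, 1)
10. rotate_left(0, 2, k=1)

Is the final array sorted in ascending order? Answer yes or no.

After 1 (swap(0, 5)): [1, 0, 3, 4, 5, 2]
After 2 (swap(0, 1)): [0, 1, 3, 4, 5, 2]
After 3 (swap(4, 3)): [0, 1, 3, 5, 4, 2]
After 4 (reverse(1, 3)): [0, 5, 3, 1, 4, 2]
After 5 (reverse(2, 5)): [0, 5, 2, 4, 1, 3]
After 6 (reverse(1, 5)): [0, 3, 1, 4, 2, 5]
After 7 (swap(3, 2)): [0, 3, 4, 1, 2, 5]
After 8 (rotate_left(1, 5, k=2)): [0, 1, 2, 5, 3, 4]
After 9 (swap(5, 1)): [0, 4, 2, 5, 3, 1]
After 10 (rotate_left(0, 2, k=1)): [4, 2, 0, 5, 3, 1]

Answer: no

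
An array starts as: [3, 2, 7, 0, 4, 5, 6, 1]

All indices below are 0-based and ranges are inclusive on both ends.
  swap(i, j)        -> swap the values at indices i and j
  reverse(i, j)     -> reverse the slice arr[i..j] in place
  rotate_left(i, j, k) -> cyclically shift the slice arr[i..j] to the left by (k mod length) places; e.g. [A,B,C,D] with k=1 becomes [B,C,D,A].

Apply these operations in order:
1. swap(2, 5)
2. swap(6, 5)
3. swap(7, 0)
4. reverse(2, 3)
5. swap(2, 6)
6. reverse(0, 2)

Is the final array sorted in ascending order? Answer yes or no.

Answer: no

Derivation:
After 1 (swap(2, 5)): [3, 2, 5, 0, 4, 7, 6, 1]
After 2 (swap(6, 5)): [3, 2, 5, 0, 4, 6, 7, 1]
After 3 (swap(7, 0)): [1, 2, 5, 0, 4, 6, 7, 3]
After 4 (reverse(2, 3)): [1, 2, 0, 5, 4, 6, 7, 3]
After 5 (swap(2, 6)): [1, 2, 7, 5, 4, 6, 0, 3]
After 6 (reverse(0, 2)): [7, 2, 1, 5, 4, 6, 0, 3]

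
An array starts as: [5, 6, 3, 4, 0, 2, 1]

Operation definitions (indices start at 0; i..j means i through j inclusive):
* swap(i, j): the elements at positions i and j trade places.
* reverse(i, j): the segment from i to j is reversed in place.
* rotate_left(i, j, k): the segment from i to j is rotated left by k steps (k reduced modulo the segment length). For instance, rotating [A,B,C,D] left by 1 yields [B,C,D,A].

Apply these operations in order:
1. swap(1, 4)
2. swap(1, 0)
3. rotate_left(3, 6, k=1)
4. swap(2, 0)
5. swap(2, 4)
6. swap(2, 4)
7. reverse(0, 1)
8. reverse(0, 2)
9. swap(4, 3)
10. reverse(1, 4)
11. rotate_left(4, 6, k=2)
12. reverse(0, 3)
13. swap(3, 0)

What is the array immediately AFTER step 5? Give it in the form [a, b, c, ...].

Answer: [3, 5, 2, 6, 0, 1, 4]

Derivation:
After 1 (swap(1, 4)): [5, 0, 3, 4, 6, 2, 1]
After 2 (swap(1, 0)): [0, 5, 3, 4, 6, 2, 1]
After 3 (rotate_left(3, 6, k=1)): [0, 5, 3, 6, 2, 1, 4]
After 4 (swap(2, 0)): [3, 5, 0, 6, 2, 1, 4]
After 5 (swap(2, 4)): [3, 5, 2, 6, 0, 1, 4]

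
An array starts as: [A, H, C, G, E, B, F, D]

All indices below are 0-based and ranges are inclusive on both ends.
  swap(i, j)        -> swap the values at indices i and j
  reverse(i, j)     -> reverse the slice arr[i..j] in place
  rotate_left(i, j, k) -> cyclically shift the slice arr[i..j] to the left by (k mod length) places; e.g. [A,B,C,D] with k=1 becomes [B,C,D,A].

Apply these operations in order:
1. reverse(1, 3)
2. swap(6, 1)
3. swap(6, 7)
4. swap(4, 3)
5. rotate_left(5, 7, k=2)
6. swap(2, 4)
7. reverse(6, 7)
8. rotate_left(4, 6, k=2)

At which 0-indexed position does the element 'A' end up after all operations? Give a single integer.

After 1 (reverse(1, 3)): [A, G, C, H, E, B, F, D]
After 2 (swap(6, 1)): [A, F, C, H, E, B, G, D]
After 3 (swap(6, 7)): [A, F, C, H, E, B, D, G]
After 4 (swap(4, 3)): [A, F, C, E, H, B, D, G]
After 5 (rotate_left(5, 7, k=2)): [A, F, C, E, H, G, B, D]
After 6 (swap(2, 4)): [A, F, H, E, C, G, B, D]
After 7 (reverse(6, 7)): [A, F, H, E, C, G, D, B]
After 8 (rotate_left(4, 6, k=2)): [A, F, H, E, D, C, G, B]

Answer: 0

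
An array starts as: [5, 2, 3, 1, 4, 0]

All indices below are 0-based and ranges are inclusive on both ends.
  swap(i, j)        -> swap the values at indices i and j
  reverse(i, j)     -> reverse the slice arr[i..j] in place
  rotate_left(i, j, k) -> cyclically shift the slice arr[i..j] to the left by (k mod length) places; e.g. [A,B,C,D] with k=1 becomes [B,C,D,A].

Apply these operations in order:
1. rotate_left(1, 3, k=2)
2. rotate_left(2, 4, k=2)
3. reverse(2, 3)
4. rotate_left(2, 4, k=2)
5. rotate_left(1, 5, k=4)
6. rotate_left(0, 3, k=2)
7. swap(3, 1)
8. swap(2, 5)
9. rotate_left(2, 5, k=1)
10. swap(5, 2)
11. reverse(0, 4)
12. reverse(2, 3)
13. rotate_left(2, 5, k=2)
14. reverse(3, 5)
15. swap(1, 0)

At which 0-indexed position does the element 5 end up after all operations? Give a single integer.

After 1 (rotate_left(1, 3, k=2)): [5, 1, 2, 3, 4, 0]
After 2 (rotate_left(2, 4, k=2)): [5, 1, 4, 2, 3, 0]
After 3 (reverse(2, 3)): [5, 1, 2, 4, 3, 0]
After 4 (rotate_left(2, 4, k=2)): [5, 1, 3, 2, 4, 0]
After 5 (rotate_left(1, 5, k=4)): [5, 0, 1, 3, 2, 4]
After 6 (rotate_left(0, 3, k=2)): [1, 3, 5, 0, 2, 4]
After 7 (swap(3, 1)): [1, 0, 5, 3, 2, 4]
After 8 (swap(2, 5)): [1, 0, 4, 3, 2, 5]
After 9 (rotate_left(2, 5, k=1)): [1, 0, 3, 2, 5, 4]
After 10 (swap(5, 2)): [1, 0, 4, 2, 5, 3]
After 11 (reverse(0, 4)): [5, 2, 4, 0, 1, 3]
After 12 (reverse(2, 3)): [5, 2, 0, 4, 1, 3]
After 13 (rotate_left(2, 5, k=2)): [5, 2, 1, 3, 0, 4]
After 14 (reverse(3, 5)): [5, 2, 1, 4, 0, 3]
After 15 (swap(1, 0)): [2, 5, 1, 4, 0, 3]

Answer: 1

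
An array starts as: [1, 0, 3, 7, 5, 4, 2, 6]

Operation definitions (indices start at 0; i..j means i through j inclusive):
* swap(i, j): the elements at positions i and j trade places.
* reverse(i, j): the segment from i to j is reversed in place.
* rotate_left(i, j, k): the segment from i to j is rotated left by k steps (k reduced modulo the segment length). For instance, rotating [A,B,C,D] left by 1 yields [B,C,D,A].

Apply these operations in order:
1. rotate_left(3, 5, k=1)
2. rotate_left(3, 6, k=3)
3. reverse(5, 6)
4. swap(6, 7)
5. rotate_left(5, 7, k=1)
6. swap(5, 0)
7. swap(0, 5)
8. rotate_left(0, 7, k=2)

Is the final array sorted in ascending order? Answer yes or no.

Answer: no

Derivation:
After 1 (rotate_left(3, 5, k=1)): [1, 0, 3, 5, 4, 7, 2, 6]
After 2 (rotate_left(3, 6, k=3)): [1, 0, 3, 2, 5, 4, 7, 6]
After 3 (reverse(5, 6)): [1, 0, 3, 2, 5, 7, 4, 6]
After 4 (swap(6, 7)): [1, 0, 3, 2, 5, 7, 6, 4]
After 5 (rotate_left(5, 7, k=1)): [1, 0, 3, 2, 5, 6, 4, 7]
After 6 (swap(5, 0)): [6, 0, 3, 2, 5, 1, 4, 7]
After 7 (swap(0, 5)): [1, 0, 3, 2, 5, 6, 4, 7]
After 8 (rotate_left(0, 7, k=2)): [3, 2, 5, 6, 4, 7, 1, 0]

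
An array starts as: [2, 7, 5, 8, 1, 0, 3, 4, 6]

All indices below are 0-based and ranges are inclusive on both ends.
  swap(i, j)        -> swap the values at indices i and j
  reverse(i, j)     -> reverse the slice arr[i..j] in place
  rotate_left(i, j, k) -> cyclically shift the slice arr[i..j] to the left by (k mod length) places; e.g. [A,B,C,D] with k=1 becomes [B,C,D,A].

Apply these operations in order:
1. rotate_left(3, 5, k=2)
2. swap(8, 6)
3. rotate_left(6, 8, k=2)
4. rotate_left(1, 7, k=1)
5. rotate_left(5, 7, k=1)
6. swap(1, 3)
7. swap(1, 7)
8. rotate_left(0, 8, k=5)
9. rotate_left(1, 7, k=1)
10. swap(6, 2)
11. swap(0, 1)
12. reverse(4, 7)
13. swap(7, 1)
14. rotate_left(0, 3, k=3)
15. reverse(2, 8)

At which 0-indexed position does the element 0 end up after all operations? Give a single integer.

Answer: 4

Derivation:
After 1 (rotate_left(3, 5, k=2)): [2, 7, 5, 0, 8, 1, 3, 4, 6]
After 2 (swap(8, 6)): [2, 7, 5, 0, 8, 1, 6, 4, 3]
After 3 (rotate_left(6, 8, k=2)): [2, 7, 5, 0, 8, 1, 3, 6, 4]
After 4 (rotate_left(1, 7, k=1)): [2, 5, 0, 8, 1, 3, 6, 7, 4]
After 5 (rotate_left(5, 7, k=1)): [2, 5, 0, 8, 1, 6, 7, 3, 4]
After 6 (swap(1, 3)): [2, 8, 0, 5, 1, 6, 7, 3, 4]
After 7 (swap(1, 7)): [2, 3, 0, 5, 1, 6, 7, 8, 4]
After 8 (rotate_left(0, 8, k=5)): [6, 7, 8, 4, 2, 3, 0, 5, 1]
After 9 (rotate_left(1, 7, k=1)): [6, 8, 4, 2, 3, 0, 5, 7, 1]
After 10 (swap(6, 2)): [6, 8, 5, 2, 3, 0, 4, 7, 1]
After 11 (swap(0, 1)): [8, 6, 5, 2, 3, 0, 4, 7, 1]
After 12 (reverse(4, 7)): [8, 6, 5, 2, 7, 4, 0, 3, 1]
After 13 (swap(7, 1)): [8, 3, 5, 2, 7, 4, 0, 6, 1]
After 14 (rotate_left(0, 3, k=3)): [2, 8, 3, 5, 7, 4, 0, 6, 1]
After 15 (reverse(2, 8)): [2, 8, 1, 6, 0, 4, 7, 5, 3]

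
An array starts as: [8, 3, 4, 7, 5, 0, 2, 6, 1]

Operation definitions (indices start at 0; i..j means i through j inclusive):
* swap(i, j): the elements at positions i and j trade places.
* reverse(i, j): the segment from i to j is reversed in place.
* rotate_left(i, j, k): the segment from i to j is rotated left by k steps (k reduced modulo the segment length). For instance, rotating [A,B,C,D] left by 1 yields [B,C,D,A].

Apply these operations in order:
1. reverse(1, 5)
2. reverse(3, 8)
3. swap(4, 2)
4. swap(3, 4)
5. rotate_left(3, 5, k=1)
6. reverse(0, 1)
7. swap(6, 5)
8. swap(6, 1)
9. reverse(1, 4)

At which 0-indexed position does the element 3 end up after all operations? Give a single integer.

After 1 (reverse(1, 5)): [8, 0, 5, 7, 4, 3, 2, 6, 1]
After 2 (reverse(3, 8)): [8, 0, 5, 1, 6, 2, 3, 4, 7]
After 3 (swap(4, 2)): [8, 0, 6, 1, 5, 2, 3, 4, 7]
After 4 (swap(3, 4)): [8, 0, 6, 5, 1, 2, 3, 4, 7]
After 5 (rotate_left(3, 5, k=1)): [8, 0, 6, 1, 2, 5, 3, 4, 7]
After 6 (reverse(0, 1)): [0, 8, 6, 1, 2, 5, 3, 4, 7]
After 7 (swap(6, 5)): [0, 8, 6, 1, 2, 3, 5, 4, 7]
After 8 (swap(6, 1)): [0, 5, 6, 1, 2, 3, 8, 4, 7]
After 9 (reverse(1, 4)): [0, 2, 1, 6, 5, 3, 8, 4, 7]

Answer: 5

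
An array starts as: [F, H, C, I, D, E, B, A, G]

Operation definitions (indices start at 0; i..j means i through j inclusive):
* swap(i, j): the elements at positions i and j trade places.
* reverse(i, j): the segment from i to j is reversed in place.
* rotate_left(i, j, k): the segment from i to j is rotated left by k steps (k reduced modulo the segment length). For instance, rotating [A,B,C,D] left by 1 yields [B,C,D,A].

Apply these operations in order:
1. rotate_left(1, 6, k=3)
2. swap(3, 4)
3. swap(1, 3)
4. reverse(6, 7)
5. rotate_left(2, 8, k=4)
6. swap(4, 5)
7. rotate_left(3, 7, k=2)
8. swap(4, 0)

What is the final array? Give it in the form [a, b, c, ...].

After 1 (rotate_left(1, 6, k=3)): [F, D, E, B, H, C, I, A, G]
After 2 (swap(3, 4)): [F, D, E, H, B, C, I, A, G]
After 3 (swap(1, 3)): [F, H, E, D, B, C, I, A, G]
After 4 (reverse(6, 7)): [F, H, E, D, B, C, A, I, G]
After 5 (rotate_left(2, 8, k=4)): [F, H, A, I, G, E, D, B, C]
After 6 (swap(4, 5)): [F, H, A, I, E, G, D, B, C]
After 7 (rotate_left(3, 7, k=2)): [F, H, A, G, D, B, I, E, C]
After 8 (swap(4, 0)): [D, H, A, G, F, B, I, E, C]

Answer: [D, H, A, G, F, B, I, E, C]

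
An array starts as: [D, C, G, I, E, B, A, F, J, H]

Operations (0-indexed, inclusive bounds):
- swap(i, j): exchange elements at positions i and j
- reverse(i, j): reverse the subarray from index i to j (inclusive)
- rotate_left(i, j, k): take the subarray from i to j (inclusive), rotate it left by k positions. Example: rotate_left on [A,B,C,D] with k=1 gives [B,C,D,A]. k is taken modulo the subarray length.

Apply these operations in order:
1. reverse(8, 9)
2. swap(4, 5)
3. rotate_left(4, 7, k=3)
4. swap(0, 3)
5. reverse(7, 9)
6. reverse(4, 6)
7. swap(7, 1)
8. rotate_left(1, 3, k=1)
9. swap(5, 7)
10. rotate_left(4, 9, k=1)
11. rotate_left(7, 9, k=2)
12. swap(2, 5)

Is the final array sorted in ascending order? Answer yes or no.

After 1 (reverse(8, 9)): [D, C, G, I, E, B, A, F, H, J]
After 2 (swap(4, 5)): [D, C, G, I, B, E, A, F, H, J]
After 3 (rotate_left(4, 7, k=3)): [D, C, G, I, F, B, E, A, H, J]
After 4 (swap(0, 3)): [I, C, G, D, F, B, E, A, H, J]
After 5 (reverse(7, 9)): [I, C, G, D, F, B, E, J, H, A]
After 6 (reverse(4, 6)): [I, C, G, D, E, B, F, J, H, A]
After 7 (swap(7, 1)): [I, J, G, D, E, B, F, C, H, A]
After 8 (rotate_left(1, 3, k=1)): [I, G, D, J, E, B, F, C, H, A]
After 9 (swap(5, 7)): [I, G, D, J, E, C, F, B, H, A]
After 10 (rotate_left(4, 9, k=1)): [I, G, D, J, C, F, B, H, A, E]
After 11 (rotate_left(7, 9, k=2)): [I, G, D, J, C, F, B, E, H, A]
After 12 (swap(2, 5)): [I, G, F, J, C, D, B, E, H, A]

Answer: no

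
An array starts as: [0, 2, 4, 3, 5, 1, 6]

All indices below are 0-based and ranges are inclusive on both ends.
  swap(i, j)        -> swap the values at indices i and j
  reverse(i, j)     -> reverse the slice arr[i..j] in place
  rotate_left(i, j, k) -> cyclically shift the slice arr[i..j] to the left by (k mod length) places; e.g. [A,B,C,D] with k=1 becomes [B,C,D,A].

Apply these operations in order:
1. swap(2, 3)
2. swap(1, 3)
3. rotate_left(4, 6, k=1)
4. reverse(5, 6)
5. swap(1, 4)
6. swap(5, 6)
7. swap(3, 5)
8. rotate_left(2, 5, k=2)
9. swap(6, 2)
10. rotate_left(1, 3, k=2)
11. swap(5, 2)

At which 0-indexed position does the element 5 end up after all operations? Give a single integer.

Answer: 3

Derivation:
After 1 (swap(2, 3)): [0, 2, 3, 4, 5, 1, 6]
After 2 (swap(1, 3)): [0, 4, 3, 2, 5, 1, 6]
After 3 (rotate_left(4, 6, k=1)): [0, 4, 3, 2, 1, 6, 5]
After 4 (reverse(5, 6)): [0, 4, 3, 2, 1, 5, 6]
After 5 (swap(1, 4)): [0, 1, 3, 2, 4, 5, 6]
After 6 (swap(5, 6)): [0, 1, 3, 2, 4, 6, 5]
After 7 (swap(3, 5)): [0, 1, 3, 6, 4, 2, 5]
After 8 (rotate_left(2, 5, k=2)): [0, 1, 4, 2, 3, 6, 5]
After 9 (swap(6, 2)): [0, 1, 5, 2, 3, 6, 4]
After 10 (rotate_left(1, 3, k=2)): [0, 2, 1, 5, 3, 6, 4]
After 11 (swap(5, 2)): [0, 2, 6, 5, 3, 1, 4]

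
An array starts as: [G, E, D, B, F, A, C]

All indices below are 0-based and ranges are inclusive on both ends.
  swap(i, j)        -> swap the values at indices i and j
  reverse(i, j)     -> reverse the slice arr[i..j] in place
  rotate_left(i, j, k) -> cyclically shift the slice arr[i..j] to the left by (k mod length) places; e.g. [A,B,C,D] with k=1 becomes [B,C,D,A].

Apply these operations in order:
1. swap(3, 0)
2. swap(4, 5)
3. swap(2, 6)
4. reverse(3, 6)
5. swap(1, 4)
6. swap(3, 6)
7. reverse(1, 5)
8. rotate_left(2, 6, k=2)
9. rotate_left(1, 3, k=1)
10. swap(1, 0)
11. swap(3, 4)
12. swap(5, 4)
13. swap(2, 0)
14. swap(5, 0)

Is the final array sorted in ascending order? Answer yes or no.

Answer: yes

Derivation:
After 1 (swap(3, 0)): [B, E, D, G, F, A, C]
After 2 (swap(4, 5)): [B, E, D, G, A, F, C]
After 3 (swap(2, 6)): [B, E, C, G, A, F, D]
After 4 (reverse(3, 6)): [B, E, C, D, F, A, G]
After 5 (swap(1, 4)): [B, F, C, D, E, A, G]
After 6 (swap(3, 6)): [B, F, C, G, E, A, D]
After 7 (reverse(1, 5)): [B, A, E, G, C, F, D]
After 8 (rotate_left(2, 6, k=2)): [B, A, C, F, D, E, G]
After 9 (rotate_left(1, 3, k=1)): [B, C, F, A, D, E, G]
After 10 (swap(1, 0)): [C, B, F, A, D, E, G]
After 11 (swap(3, 4)): [C, B, F, D, A, E, G]
After 12 (swap(5, 4)): [C, B, F, D, E, A, G]
After 13 (swap(2, 0)): [F, B, C, D, E, A, G]
After 14 (swap(5, 0)): [A, B, C, D, E, F, G]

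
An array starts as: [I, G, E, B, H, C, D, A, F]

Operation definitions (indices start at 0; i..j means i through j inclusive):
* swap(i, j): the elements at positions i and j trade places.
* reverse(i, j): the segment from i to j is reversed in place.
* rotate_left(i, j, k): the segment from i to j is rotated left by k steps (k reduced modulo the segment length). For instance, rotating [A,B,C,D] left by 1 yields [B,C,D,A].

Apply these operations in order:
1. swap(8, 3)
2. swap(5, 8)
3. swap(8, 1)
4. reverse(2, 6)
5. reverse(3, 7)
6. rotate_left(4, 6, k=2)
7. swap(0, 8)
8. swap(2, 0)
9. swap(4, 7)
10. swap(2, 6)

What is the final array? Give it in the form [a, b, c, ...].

After 1 (swap(8, 3)): [I, G, E, F, H, C, D, A, B]
After 2 (swap(5, 8)): [I, G, E, F, H, B, D, A, C]
After 3 (swap(8, 1)): [I, C, E, F, H, B, D, A, G]
After 4 (reverse(2, 6)): [I, C, D, B, H, F, E, A, G]
After 5 (reverse(3, 7)): [I, C, D, A, E, F, H, B, G]
After 6 (rotate_left(4, 6, k=2)): [I, C, D, A, H, E, F, B, G]
After 7 (swap(0, 8)): [G, C, D, A, H, E, F, B, I]
After 8 (swap(2, 0)): [D, C, G, A, H, E, F, B, I]
After 9 (swap(4, 7)): [D, C, G, A, B, E, F, H, I]
After 10 (swap(2, 6)): [D, C, F, A, B, E, G, H, I]

Answer: [D, C, F, A, B, E, G, H, I]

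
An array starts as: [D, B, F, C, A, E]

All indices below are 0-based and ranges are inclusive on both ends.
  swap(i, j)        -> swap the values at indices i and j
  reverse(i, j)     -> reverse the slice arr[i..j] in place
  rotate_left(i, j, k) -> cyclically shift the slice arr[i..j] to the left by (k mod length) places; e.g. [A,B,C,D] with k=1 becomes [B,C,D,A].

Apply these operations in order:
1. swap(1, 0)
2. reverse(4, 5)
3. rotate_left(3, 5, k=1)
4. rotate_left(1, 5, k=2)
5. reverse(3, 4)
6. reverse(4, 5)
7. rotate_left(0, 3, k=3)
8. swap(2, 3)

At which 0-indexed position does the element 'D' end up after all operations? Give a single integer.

Answer: 0

Derivation:
After 1 (swap(1, 0)): [B, D, F, C, A, E]
After 2 (reverse(4, 5)): [B, D, F, C, E, A]
After 3 (rotate_left(3, 5, k=1)): [B, D, F, E, A, C]
After 4 (rotate_left(1, 5, k=2)): [B, E, A, C, D, F]
After 5 (reverse(3, 4)): [B, E, A, D, C, F]
After 6 (reverse(4, 5)): [B, E, A, D, F, C]
After 7 (rotate_left(0, 3, k=3)): [D, B, E, A, F, C]
After 8 (swap(2, 3)): [D, B, A, E, F, C]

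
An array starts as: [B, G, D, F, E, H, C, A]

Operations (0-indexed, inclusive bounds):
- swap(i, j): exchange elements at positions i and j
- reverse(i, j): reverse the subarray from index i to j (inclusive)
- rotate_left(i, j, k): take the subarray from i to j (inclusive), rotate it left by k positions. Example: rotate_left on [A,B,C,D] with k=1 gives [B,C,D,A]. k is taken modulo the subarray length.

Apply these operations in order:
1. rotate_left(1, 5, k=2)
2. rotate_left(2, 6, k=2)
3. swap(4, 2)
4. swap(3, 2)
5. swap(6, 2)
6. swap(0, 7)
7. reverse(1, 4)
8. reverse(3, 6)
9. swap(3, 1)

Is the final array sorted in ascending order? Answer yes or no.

After 1 (rotate_left(1, 5, k=2)): [B, F, E, H, G, D, C, A]
After 2 (rotate_left(2, 6, k=2)): [B, F, G, D, C, E, H, A]
After 3 (swap(4, 2)): [B, F, C, D, G, E, H, A]
After 4 (swap(3, 2)): [B, F, D, C, G, E, H, A]
After 5 (swap(6, 2)): [B, F, H, C, G, E, D, A]
After 6 (swap(0, 7)): [A, F, H, C, G, E, D, B]
After 7 (reverse(1, 4)): [A, G, C, H, F, E, D, B]
After 8 (reverse(3, 6)): [A, G, C, D, E, F, H, B]
After 9 (swap(3, 1)): [A, D, C, G, E, F, H, B]

Answer: no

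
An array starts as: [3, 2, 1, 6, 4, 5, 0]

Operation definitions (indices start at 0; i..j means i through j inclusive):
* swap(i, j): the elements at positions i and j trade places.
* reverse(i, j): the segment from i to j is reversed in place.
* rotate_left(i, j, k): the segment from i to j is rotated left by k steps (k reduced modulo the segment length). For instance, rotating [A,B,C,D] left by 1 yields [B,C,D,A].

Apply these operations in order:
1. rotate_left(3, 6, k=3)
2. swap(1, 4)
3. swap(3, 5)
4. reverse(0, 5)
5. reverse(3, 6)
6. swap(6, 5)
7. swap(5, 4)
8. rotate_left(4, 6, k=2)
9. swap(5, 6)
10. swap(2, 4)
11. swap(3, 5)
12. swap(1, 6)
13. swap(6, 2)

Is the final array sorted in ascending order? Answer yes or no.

After 1 (rotate_left(3, 6, k=3)): [3, 2, 1, 0, 6, 4, 5]
After 2 (swap(1, 4)): [3, 6, 1, 0, 2, 4, 5]
After 3 (swap(3, 5)): [3, 6, 1, 4, 2, 0, 5]
After 4 (reverse(0, 5)): [0, 2, 4, 1, 6, 3, 5]
After 5 (reverse(3, 6)): [0, 2, 4, 5, 3, 6, 1]
After 6 (swap(6, 5)): [0, 2, 4, 5, 3, 1, 6]
After 7 (swap(5, 4)): [0, 2, 4, 5, 1, 3, 6]
After 8 (rotate_left(4, 6, k=2)): [0, 2, 4, 5, 6, 1, 3]
After 9 (swap(5, 6)): [0, 2, 4, 5, 6, 3, 1]
After 10 (swap(2, 4)): [0, 2, 6, 5, 4, 3, 1]
After 11 (swap(3, 5)): [0, 2, 6, 3, 4, 5, 1]
After 12 (swap(1, 6)): [0, 1, 6, 3, 4, 5, 2]
After 13 (swap(6, 2)): [0, 1, 2, 3, 4, 5, 6]

Answer: yes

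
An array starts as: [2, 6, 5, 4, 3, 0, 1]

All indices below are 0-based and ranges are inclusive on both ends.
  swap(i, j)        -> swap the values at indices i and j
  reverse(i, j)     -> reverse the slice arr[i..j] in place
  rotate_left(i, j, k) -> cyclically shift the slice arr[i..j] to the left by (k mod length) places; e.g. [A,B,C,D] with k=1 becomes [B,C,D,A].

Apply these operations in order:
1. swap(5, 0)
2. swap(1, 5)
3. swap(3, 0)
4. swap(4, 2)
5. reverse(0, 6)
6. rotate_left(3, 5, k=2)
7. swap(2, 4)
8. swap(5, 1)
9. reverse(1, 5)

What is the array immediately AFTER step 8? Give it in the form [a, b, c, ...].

After 1 (swap(5, 0)): [0, 6, 5, 4, 3, 2, 1]
After 2 (swap(1, 5)): [0, 2, 5, 4, 3, 6, 1]
After 3 (swap(3, 0)): [4, 2, 5, 0, 3, 6, 1]
After 4 (swap(4, 2)): [4, 2, 3, 0, 5, 6, 1]
After 5 (reverse(0, 6)): [1, 6, 5, 0, 3, 2, 4]
After 6 (rotate_left(3, 5, k=2)): [1, 6, 5, 2, 0, 3, 4]
After 7 (swap(2, 4)): [1, 6, 0, 2, 5, 3, 4]
After 8 (swap(5, 1)): [1, 3, 0, 2, 5, 6, 4]

Answer: [1, 3, 0, 2, 5, 6, 4]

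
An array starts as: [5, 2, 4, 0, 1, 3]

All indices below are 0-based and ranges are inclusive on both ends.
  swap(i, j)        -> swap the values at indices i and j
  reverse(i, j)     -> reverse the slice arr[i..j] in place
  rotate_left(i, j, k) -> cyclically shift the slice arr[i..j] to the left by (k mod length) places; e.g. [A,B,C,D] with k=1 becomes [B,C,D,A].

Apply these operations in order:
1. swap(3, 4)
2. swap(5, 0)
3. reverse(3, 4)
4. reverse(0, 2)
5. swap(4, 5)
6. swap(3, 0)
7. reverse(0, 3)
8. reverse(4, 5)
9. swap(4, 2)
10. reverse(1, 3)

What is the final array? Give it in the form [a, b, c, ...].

Answer: [4, 0, 1, 3, 2, 5]

Derivation:
After 1 (swap(3, 4)): [5, 2, 4, 1, 0, 3]
After 2 (swap(5, 0)): [3, 2, 4, 1, 0, 5]
After 3 (reverse(3, 4)): [3, 2, 4, 0, 1, 5]
After 4 (reverse(0, 2)): [4, 2, 3, 0, 1, 5]
After 5 (swap(4, 5)): [4, 2, 3, 0, 5, 1]
After 6 (swap(3, 0)): [0, 2, 3, 4, 5, 1]
After 7 (reverse(0, 3)): [4, 3, 2, 0, 5, 1]
After 8 (reverse(4, 5)): [4, 3, 2, 0, 1, 5]
After 9 (swap(4, 2)): [4, 3, 1, 0, 2, 5]
After 10 (reverse(1, 3)): [4, 0, 1, 3, 2, 5]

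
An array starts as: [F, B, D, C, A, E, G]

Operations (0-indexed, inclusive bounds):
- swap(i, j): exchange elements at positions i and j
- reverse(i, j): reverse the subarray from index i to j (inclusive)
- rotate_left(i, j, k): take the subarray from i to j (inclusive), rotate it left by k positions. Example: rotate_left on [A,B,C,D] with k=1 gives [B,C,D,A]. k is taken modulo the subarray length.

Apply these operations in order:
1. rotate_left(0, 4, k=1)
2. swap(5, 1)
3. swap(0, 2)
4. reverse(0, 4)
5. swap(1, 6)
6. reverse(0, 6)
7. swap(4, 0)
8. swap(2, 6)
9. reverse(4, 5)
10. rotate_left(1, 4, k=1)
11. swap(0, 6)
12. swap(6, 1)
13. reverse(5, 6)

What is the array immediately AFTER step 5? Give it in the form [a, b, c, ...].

Answer: [F, G, B, E, C, D, A]

Derivation:
After 1 (rotate_left(0, 4, k=1)): [B, D, C, A, F, E, G]
After 2 (swap(5, 1)): [B, E, C, A, F, D, G]
After 3 (swap(0, 2)): [C, E, B, A, F, D, G]
After 4 (reverse(0, 4)): [F, A, B, E, C, D, G]
After 5 (swap(1, 6)): [F, G, B, E, C, D, A]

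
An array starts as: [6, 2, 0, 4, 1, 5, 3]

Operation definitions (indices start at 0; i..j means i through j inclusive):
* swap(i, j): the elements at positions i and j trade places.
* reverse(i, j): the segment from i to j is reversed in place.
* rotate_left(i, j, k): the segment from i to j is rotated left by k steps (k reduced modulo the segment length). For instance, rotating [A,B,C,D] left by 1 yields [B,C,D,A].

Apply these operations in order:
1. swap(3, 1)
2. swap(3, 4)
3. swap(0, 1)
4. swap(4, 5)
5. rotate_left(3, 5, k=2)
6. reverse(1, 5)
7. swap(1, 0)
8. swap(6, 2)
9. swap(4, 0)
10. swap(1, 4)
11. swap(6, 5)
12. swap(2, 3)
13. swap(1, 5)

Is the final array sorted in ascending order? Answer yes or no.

After 1 (swap(3, 1)): [6, 4, 0, 2, 1, 5, 3]
After 2 (swap(3, 4)): [6, 4, 0, 1, 2, 5, 3]
After 3 (swap(0, 1)): [4, 6, 0, 1, 2, 5, 3]
After 4 (swap(4, 5)): [4, 6, 0, 1, 5, 2, 3]
After 5 (rotate_left(3, 5, k=2)): [4, 6, 0, 2, 1, 5, 3]
After 6 (reverse(1, 5)): [4, 5, 1, 2, 0, 6, 3]
After 7 (swap(1, 0)): [5, 4, 1, 2, 0, 6, 3]
After 8 (swap(6, 2)): [5, 4, 3, 2, 0, 6, 1]
After 9 (swap(4, 0)): [0, 4, 3, 2, 5, 6, 1]
After 10 (swap(1, 4)): [0, 5, 3, 2, 4, 6, 1]
After 11 (swap(6, 5)): [0, 5, 3, 2, 4, 1, 6]
After 12 (swap(2, 3)): [0, 5, 2, 3, 4, 1, 6]
After 13 (swap(1, 5)): [0, 1, 2, 3, 4, 5, 6]

Answer: yes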